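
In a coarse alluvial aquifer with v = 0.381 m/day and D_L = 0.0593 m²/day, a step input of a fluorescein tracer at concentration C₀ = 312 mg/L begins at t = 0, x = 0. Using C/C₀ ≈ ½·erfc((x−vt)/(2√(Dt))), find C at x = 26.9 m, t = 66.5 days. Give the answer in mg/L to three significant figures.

90.1 mg/L

For a continuous step input, C/C₀ ≈ ½·erfc((x−vt)/(2√(Dt))).
vt = 0.381 × 66.5 = 25.3365 m and 2√(Dt) = 2√(0.0593 × 66.5) = 3.972 m.
Argument (x−vt)/(2√(Dt)) = (26.9 − 25.3365)/3.972 = 0.3936; ½·erfc(0.3936) = 0.2889.
C = 312 × 0.2889 = 90.1 mg/L.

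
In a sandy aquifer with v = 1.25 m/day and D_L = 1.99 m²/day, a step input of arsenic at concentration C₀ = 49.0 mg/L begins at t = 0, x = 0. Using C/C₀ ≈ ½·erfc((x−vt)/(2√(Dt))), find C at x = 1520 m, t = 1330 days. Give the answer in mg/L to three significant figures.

For a continuous step input, C/C₀ ≈ ½·erfc((x−vt)/(2√(Dt))).
vt = 1.25 × 1330 = 1662.5 m and 2√(Dt) = 2√(1.99 × 1330) = 102.9 m.
Argument (x−vt)/(2√(Dt)) = (1520 − 1662.5)/102.9 = -1.385; ½·erfc(-1.385) = 0.9749.
C = 49.0 × 0.9749 = 47.8 mg/L.

47.8 mg/L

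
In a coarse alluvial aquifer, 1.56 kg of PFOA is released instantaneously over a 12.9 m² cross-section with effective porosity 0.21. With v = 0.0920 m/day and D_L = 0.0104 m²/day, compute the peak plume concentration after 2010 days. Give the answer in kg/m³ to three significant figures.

The peak of an instantaneous 1D plume sits at x = vt; there the Gaussian factor is 1 and C_max = M/(n_e·A·√(4πDt)), where n_e·A is the pore area the mass is dissolved in.
√(4πDt) = √(4π × 0.0104 × 2010) = 16.21 m, so C_max = 1.56/(0.21 × 12.9 × 16.21) = 0.0355 kg/m³.

0.0355 kg/m³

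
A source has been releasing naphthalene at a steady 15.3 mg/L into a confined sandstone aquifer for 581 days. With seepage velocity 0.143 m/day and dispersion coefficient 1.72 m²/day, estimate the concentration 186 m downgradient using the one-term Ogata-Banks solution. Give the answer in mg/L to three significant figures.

For a continuous step input, C/C₀ ≈ ½·erfc((x−vt)/(2√(Dt))).
vt = 0.143 × 581 = 83.083 m and 2√(Dt) = 2√(1.72 × 581) = 63.22 m.
Argument (x−vt)/(2√(Dt)) = (186 − 83.083)/63.22 = 1.628; ½·erfc(1.628) = 0.01066.
C = 15.3 × 0.01066 = 0.163 mg/L.

0.163 mg/L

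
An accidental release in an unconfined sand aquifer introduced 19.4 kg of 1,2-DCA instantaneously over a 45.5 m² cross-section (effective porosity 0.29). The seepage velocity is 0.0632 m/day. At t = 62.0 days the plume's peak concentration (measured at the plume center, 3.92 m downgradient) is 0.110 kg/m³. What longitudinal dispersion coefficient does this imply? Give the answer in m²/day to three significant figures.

At the plume center C_max = M/(n_e·A·√(4πDt)), so D = M²/(4πt·(n_e·A·C_max)²).
n_e·A·C_max = 0.29 × 45.5 × 0.110 = 1.451 kg/m.
D = 19.4²/(4π × 62.0 × 1.451²) = 0.229 m²/day.

0.229 m²/day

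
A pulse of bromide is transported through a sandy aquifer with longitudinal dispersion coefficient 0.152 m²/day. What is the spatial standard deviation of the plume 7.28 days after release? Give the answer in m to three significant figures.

1.49 m

Dispersive spreading gives a Gaussian with σ² = 2Dt; advection only shifts the center.
σ = √(2 × 0.152 × 7.28) = 1.49 m.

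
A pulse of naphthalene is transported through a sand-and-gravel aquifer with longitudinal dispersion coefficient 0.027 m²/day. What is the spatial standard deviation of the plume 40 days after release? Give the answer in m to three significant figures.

Dispersive spreading gives a Gaussian with σ² = 2Dt; advection only shifts the center.
σ = √(2 × 0.027 × 40) = 1.47 m.

1.47 m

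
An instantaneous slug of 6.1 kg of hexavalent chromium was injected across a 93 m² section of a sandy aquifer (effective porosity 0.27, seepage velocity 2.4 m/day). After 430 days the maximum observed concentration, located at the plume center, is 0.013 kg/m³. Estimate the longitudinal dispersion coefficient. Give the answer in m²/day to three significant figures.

0.0646 m²/day

At the plume center C_max = M/(n_e·A·√(4πDt)), so D = M²/(4πt·(n_e·A·C_max)²).
n_e·A·C_max = 0.27 × 93 × 0.013 = 0.3264 kg/m.
D = 6.1²/(4π × 430 × 0.3264²) = 0.0646 m²/day.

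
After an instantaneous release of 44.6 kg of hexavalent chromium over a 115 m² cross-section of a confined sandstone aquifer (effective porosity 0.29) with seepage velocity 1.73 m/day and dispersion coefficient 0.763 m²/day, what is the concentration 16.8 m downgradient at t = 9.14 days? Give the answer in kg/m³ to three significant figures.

For an instantaneous plane source, C(x,t) = M/(n_e·A·√(4πDt)) · exp(−(x−vt)²/(4Dt)), with n_e·A the pore (flow) area.
Plume center vt = 1.73 × 9.14 = 15.8122 m, so the well at 16.8 m is 0.9878 m downgradient of the peak.
√(4πDt) = 9.361 m, giving peak height M/(n_e·A·√(4πDt)) = 44.6/(0.29 × 115 × 9.361) = 0.1429 kg/m³.
(x−vt)²/(4Dt) = (0.9878)²/(4 × 0.763 × 9.14) = 0.03498; exp(−0.03498) = 0.9656.
C = 0.1429 × 0.9656 = 0.138 kg/m³.

0.138 kg/m³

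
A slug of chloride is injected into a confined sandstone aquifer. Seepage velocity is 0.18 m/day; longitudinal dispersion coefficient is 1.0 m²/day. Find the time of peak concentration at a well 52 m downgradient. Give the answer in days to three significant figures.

For the 1D instantaneous-source solution, setting ∂C/∂t = 0 at fixed x gives v²t² + 2Dt − x² = 0, so t = (√(D² + v²x²) − D)/v².
√(D² + v²x²) = √(1.0² + 0.18² × 52²) = 9.413; v² = 0.0324.
t = (9.413 − 1.0)/0.0324 = 260 days (vs. the pure-advection estimate x/v = 289 d).

260 days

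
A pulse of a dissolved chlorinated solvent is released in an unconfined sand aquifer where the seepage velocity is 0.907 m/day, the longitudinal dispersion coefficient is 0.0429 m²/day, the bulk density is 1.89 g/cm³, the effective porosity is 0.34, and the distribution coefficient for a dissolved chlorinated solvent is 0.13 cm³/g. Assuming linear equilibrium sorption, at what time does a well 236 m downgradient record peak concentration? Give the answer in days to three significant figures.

448 days

Retardation factor R = 1 + ρ_b·K_d/n = 1 + 1.89 × 0.13/0.34 = 1.723.
Sorption retards both mechanisms: v_R = v/R = 0.5264 m/day, D_R = D/R = 0.02490 m²/day.
Peak time from v_R²t² + 2D_R t − x² = 0: t = (√(D_R² + v_R²x²) − D_R)/v_R².
√(D_R² + v_R²x²) = √(0.02490² + 0.5264² × 236²) = 124.2; v_R² = 0.2771.
t = (124.2 − 0.02490)/0.2771 = 448 days.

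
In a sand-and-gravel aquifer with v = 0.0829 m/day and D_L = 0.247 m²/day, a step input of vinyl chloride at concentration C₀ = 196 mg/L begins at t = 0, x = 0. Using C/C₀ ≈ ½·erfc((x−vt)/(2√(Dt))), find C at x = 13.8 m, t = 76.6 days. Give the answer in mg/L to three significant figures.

For a continuous step input, C/C₀ ≈ ½·erfc((x−vt)/(2√(Dt))).
vt = 0.0829 × 76.6 = 6.35014 m and 2√(Dt) = 2√(0.247 × 76.6) = 8.699 m.
Argument (x−vt)/(2√(Dt)) = (13.8 − 6.35014)/8.699 = 0.8564; ½·erfc(0.8564) = 0.1129.
C = 196 × 0.1129 = 22.1 mg/L.

22.1 mg/L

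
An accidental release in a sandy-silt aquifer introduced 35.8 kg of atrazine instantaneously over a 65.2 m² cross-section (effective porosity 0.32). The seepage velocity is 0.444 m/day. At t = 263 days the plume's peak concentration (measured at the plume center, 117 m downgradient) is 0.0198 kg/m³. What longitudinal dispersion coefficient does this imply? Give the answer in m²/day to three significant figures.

2.27 m²/day

At the plume center C_max = M/(n_e·A·√(4πDt)), so D = M²/(4πt·(n_e·A·C_max)²).
n_e·A·C_max = 0.32 × 65.2 × 0.0198 = 0.4131 kg/m.
D = 35.8²/(4π × 263 × 0.4131²) = 2.27 m²/day.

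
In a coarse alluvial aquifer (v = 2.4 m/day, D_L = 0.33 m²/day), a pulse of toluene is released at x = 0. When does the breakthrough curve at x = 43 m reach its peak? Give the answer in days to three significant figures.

17.9 days

For the 1D instantaneous-source solution, setting ∂C/∂t = 0 at fixed x gives v²t² + 2Dt − x² = 0, so t = (√(D² + v²x²) − D)/v².
√(D² + v²x²) = √(0.33² + 2.4² × 43²) = 103.2; v² = 5.76.
t = (103.2 − 0.33)/5.76 = 17.9 days (vs. the pure-advection estimate x/v = 17.9 d).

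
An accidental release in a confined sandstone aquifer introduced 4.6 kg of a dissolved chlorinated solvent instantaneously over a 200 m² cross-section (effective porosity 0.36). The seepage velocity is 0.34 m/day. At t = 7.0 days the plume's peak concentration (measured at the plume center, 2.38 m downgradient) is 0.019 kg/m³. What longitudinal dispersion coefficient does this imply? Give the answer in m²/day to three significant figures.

0.129 m²/day

At the plume center C_max = M/(n_e·A·√(4πDt)), so D = M²/(4πt·(n_e·A·C_max)²).
n_e·A·C_max = 0.36 × 200 × 0.019 = 1.368 kg/m.
D = 4.6²/(4π × 7.0 × 1.368²) = 0.129 m²/day.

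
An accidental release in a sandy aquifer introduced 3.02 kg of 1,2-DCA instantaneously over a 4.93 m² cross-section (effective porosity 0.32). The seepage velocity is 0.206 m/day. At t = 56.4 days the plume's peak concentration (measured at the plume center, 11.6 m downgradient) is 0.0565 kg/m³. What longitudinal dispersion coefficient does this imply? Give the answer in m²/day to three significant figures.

At the plume center C_max = M/(n_e·A·√(4πDt)), so D = M²/(4πt·(n_e·A·C_max)²).
n_e·A·C_max = 0.32 × 4.93 × 0.0565 = 0.08913 kg/m.
D = 3.02²/(4π × 56.4 × 0.08913²) = 1.62 m²/day.

1.62 m²/day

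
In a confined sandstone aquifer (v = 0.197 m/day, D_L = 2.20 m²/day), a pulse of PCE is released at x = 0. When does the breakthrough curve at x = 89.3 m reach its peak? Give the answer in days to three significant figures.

400 days

For the 1D instantaneous-source solution, setting ∂C/∂t = 0 at fixed x gives v²t² + 2Dt − x² = 0, so t = (√(D² + v²x²) − D)/v².
√(D² + v²x²) = √(2.20² + 0.197² × 89.3²) = 17.73; v² = 0.038809.
t = (17.73 − 2.20)/0.038809 = 400 days (vs. the pure-advection estimate x/v = 453 d).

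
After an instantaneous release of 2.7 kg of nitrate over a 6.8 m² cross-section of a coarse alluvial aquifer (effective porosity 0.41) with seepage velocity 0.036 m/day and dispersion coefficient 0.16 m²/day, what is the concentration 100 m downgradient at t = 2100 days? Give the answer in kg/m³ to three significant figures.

For an instantaneous plane source, C(x,t) = M/(n_e·A·√(4πDt)) · exp(−(x−vt)²/(4Dt)), with n_e·A the pore (flow) area.
Plume center vt = 0.036 × 2100 = 75.6 m, so the well at 100 m is 24.4 m downgradient of the peak.
√(4πDt) = 64.98 m, giving peak height M/(n_e·A·√(4πDt)) = 2.7/(0.41 × 6.8 × 64.98) = 0.01490 kg/m³.
(x−vt)²/(4Dt) = (24.4)²/(4 × 0.16 × 2100) = 0.4430; exp(−0.4430) = 0.6421.
C = 0.01490 × 0.6421 = 0.00957 kg/m³.

0.00957 kg/m³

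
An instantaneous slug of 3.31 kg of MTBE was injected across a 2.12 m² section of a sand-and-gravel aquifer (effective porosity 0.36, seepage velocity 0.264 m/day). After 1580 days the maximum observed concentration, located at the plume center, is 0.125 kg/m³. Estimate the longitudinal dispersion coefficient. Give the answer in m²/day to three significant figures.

At the plume center C_max = M/(n_e·A·√(4πDt)), so D = M²/(4πt·(n_e·A·C_max)²).
n_e·A·C_max = 0.36 × 2.12 × 0.125 = 0.09540 kg/m.
D = 3.31²/(4π × 1580 × 0.09540²) = 0.0606 m²/day.

0.0606 m²/day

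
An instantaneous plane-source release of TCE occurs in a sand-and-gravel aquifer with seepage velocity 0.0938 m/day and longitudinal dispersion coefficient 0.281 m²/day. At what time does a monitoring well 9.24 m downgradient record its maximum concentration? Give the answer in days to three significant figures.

For the 1D instantaneous-source solution, setting ∂C/∂t = 0 at fixed x gives v²t² + 2Dt − x² = 0, so t = (√(D² + v²x²) − D)/v².
√(D² + v²x²) = √(0.281² + 0.0938² × 9.24²) = 0.9111; v² = 0.00879844.
t = (0.9111 − 0.281)/0.00879844 = 71.6 days (vs. the pure-advection estimate x/v = 98.5 d).

71.6 days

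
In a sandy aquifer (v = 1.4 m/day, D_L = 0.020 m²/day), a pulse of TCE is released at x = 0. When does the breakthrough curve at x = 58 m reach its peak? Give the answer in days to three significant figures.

For the 1D instantaneous-source solution, setting ∂C/∂t = 0 at fixed x gives v²t² + 2Dt − x² = 0, so t = (√(D² + v²x²) − D)/v².
√(D² + v²x²) = √(0.020² + 1.4² × 58²) = 81.20; v² = 1.96.
t = (81.20 − 0.020)/1.96 = 41.4 days (vs. the pure-advection estimate x/v = 41.4 d).

41.4 days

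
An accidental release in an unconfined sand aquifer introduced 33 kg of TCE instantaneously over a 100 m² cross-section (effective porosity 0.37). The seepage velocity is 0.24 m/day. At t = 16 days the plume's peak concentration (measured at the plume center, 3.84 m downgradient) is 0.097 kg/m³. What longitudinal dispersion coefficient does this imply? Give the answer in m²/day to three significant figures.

0.420 m²/day

At the plume center C_max = M/(n_e·A·√(4πDt)), so D = M²/(4πt·(n_e·A·C_max)²).
n_e·A·C_max = 0.37 × 100 × 0.097 = 3.589 kg/m.
D = 33²/(4π × 16 × 3.589²) = 0.420 m²/day.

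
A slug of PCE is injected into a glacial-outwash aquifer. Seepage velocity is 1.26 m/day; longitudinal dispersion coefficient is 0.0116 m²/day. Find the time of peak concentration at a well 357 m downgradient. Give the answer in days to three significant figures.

For the 1D instantaneous-source solution, setting ∂C/∂t = 0 at fixed x gives v²t² + 2Dt − x² = 0, so t = (√(D² + v²x²) − D)/v².
√(D² + v²x²) = √(0.0116² + 1.26² × 357²) = 449.8; v² = 1.5876.
t = (449.8 − 0.0116)/1.5876 = 283 days (vs. the pure-advection estimate x/v = 283 d).

283 days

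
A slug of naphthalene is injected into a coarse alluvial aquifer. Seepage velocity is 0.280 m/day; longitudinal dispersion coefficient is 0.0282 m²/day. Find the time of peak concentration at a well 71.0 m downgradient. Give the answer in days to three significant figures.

For the 1D instantaneous-source solution, setting ∂C/∂t = 0 at fixed x gives v²t² + 2Dt − x² = 0, so t = (√(D² + v²x²) − D)/v².
√(D² + v²x²) = √(0.0282² + 0.280² × 71.0²) = 19.88; v² = 0.0784.
t = (19.88 − 0.0282)/0.0784 = 253 days (vs. the pure-advection estimate x/v = 254 d).

253 days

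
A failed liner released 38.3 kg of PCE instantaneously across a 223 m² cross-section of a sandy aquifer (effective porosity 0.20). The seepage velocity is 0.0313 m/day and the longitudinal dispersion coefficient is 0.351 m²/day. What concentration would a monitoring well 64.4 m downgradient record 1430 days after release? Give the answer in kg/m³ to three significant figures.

0.00892 kg/m³

For an instantaneous plane source, C(x,t) = M/(n_e·A·√(4πDt)) · exp(−(x−vt)²/(4Dt)), with n_e·A the pore (flow) area.
Plume center vt = 0.0313 × 1430 = 44.759 m, so the well at 64.4 m is 19.641 m downgradient of the peak.
√(4πDt) = 79.42 m, giving peak height M/(n_e·A·√(4πDt)) = 38.3/(0.20 × 223 × 79.42) = 0.01081 kg/m³.
(x−vt)²/(4Dt) = (19.641)²/(4 × 0.351 × 1430) = 0.1921; exp(−0.1921) = 0.8252.
C = 0.01081 × 0.8252 = 0.00892 kg/m³.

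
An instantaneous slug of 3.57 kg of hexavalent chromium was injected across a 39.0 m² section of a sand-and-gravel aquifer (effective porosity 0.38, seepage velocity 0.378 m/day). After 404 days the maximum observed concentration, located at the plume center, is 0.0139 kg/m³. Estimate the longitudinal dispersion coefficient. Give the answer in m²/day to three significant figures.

At the plume center C_max = M/(n_e·A·√(4πDt)), so D = M²/(4πt·(n_e·A·C_max)²).
n_e·A·C_max = 0.38 × 39.0 × 0.0139 = 0.2060 kg/m.
D = 3.57²/(4π × 404 × 0.2060²) = 0.0592 m²/day.

0.0592 m²/day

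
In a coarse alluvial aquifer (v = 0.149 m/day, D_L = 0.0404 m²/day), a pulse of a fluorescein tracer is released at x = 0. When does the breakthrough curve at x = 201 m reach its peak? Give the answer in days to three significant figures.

1350 days

For the 1D instantaneous-source solution, setting ∂C/∂t = 0 at fixed x gives v²t² + 2Dt − x² = 0, so t = (√(D² + v²x²) − D)/v².
√(D² + v²x²) = √(0.0404² + 0.149² × 201²) = 29.95; v² = 0.022201.
t = (29.95 − 0.0404)/0.022201 = 1350 days (vs. the pure-advection estimate x/v = 1350 d).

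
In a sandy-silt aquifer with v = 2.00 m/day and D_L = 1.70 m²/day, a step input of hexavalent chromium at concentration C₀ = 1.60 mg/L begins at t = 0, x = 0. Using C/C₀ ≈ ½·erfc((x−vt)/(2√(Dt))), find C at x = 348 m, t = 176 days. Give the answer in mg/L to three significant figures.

0.904 mg/L

For a continuous step input, C/C₀ ≈ ½·erfc((x−vt)/(2√(Dt))).
vt = 2.00 × 176 = 352 m and 2√(Dt) = 2√(1.70 × 176) = 34.59 m.
Argument (x−vt)/(2√(Dt)) = (348 − 352)/34.59 = -0.1156; ½·erfc(-0.1156) = 0.5649.
C = 1.60 × 0.5649 = 0.904 mg/L.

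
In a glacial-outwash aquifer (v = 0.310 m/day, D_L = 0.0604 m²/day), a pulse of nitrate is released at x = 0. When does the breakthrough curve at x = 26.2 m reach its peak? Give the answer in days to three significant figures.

For the 1D instantaneous-source solution, setting ∂C/∂t = 0 at fixed x gives v²t² + 2Dt − x² = 0, so t = (√(D² + v²x²) − D)/v².
√(D² + v²x²) = √(0.0604² + 0.310² × 26.2²) = 8.122; v² = 0.0961.
t = (8.122 − 0.0604)/0.0961 = 83.9 days (vs. the pure-advection estimate x/v = 84.5 d).

83.9 days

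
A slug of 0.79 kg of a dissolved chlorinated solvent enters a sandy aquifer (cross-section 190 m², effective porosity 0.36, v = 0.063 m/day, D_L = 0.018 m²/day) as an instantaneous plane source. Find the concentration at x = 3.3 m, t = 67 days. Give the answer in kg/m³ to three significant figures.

For an instantaneous plane source, C(x,t) = M/(n_e·A·√(4πDt)) · exp(−(x−vt)²/(4Dt)), with n_e·A the pore (flow) area.
Plume center vt = 0.063 × 67 = 4.221 m, so the well at 3.3 m is 0.921 m upgradient of the peak.
√(4πDt) = 3.893 m, giving peak height M/(n_e·A·√(4πDt)) = 0.79/(0.36 × 190 × 3.893) = 0.002967 kg/m³.
(x−vt)²/(4Dt) = (-0.921)²/(4 × 0.018 × 67) = 0.1758; exp(−0.1758) = 0.8388.
C = 0.002967 × 0.8388 = 0.00249 kg/m³.

0.00249 kg/m³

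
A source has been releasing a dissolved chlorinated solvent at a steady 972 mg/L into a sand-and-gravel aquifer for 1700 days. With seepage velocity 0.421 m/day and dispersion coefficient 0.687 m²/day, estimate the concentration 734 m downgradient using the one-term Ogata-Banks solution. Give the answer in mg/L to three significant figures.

343 mg/L

For a continuous step input, C/C₀ ≈ ½·erfc((x−vt)/(2√(Dt))).
vt = 0.421 × 1700 = 715.7 m and 2√(Dt) = 2√(0.687 × 1700) = 68.35 m.
Argument (x−vt)/(2√(Dt)) = (734 − 715.7)/68.35 = 0.2677; ½·erfc(0.2677) = 0.3525.
C = 972 × 0.3525 = 343 mg/L.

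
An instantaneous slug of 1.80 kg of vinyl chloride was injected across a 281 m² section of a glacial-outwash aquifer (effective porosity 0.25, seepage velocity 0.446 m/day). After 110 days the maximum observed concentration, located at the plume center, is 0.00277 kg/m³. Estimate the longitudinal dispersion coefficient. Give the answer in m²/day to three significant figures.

0.0619 m²/day

At the plume center C_max = M/(n_e·A·√(4πDt)), so D = M²/(4πt·(n_e·A·C_max)²).
n_e·A·C_max = 0.25 × 281 × 0.00277 = 0.1946 kg/m.
D = 1.80²/(4π × 110 × 0.1946²) = 0.0619 m²/day.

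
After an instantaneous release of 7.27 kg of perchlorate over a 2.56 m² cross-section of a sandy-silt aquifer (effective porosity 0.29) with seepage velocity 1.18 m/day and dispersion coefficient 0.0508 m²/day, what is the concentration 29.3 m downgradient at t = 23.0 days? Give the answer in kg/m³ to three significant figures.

For an instantaneous plane source, C(x,t) = M/(n_e·A·√(4πDt)) · exp(−(x−vt)²/(4Dt)), with n_e·A the pore (flow) area.
Plume center vt = 1.18 × 23.0 = 27.14 m, so the well at 29.3 m is 2.16 m downgradient of the peak.
√(4πDt) = 3.832 m, giving peak height M/(n_e·A·√(4πDt)) = 7.27/(0.29 × 2.56 × 3.832) = 2.555 kg/m³.
(x−vt)²/(4Dt) = (2.16)²/(4 × 0.0508 × 23.0) = 0.9983; exp(−0.9983) = 0.3685.
C = 2.555 × 0.3685 = 0.942 kg/m³.

0.942 kg/m³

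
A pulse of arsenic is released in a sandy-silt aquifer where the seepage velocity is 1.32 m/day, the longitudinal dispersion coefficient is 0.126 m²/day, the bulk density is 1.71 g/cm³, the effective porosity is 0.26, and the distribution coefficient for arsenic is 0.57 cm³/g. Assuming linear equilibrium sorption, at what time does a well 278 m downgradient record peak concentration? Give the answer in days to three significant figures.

Retardation factor R = 1 + ρ_b·K_d/n = 1 + 1.71 × 0.57/0.26 = 4.749.
Sorption retards both mechanisms: v_R = v/R = 0.2780 m/day, D_R = D/R = 0.02653 m²/day.
Peak time from v_R²t² + 2D_R t − x² = 0: t = (√(D_R² + v_R²x²) − D_R)/v_R².
√(D_R² + v_R²x²) = √(0.02653² + 0.2780² × 278²) = 77.28; v_R² = 0.07728.
t = (77.28 − 0.02653)/0.07728 = 1000 days.

1000 days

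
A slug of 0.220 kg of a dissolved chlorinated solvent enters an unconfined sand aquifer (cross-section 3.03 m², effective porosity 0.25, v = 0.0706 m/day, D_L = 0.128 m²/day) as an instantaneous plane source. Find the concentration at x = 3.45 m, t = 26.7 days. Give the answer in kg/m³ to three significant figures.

For an instantaneous plane source, C(x,t) = M/(n_e·A·√(4πDt)) · exp(−(x−vt)²/(4Dt)), with n_e·A the pore (flow) area.
Plume center vt = 0.0706 × 26.7 = 1.88502 m, so the well at 3.45 m is 1.56498 m downgradient of the peak.
√(4πDt) = 6.553 m, giving peak height M/(n_e·A·√(4πDt)) = 0.220/(0.25 × 3.03 × 6.553) = 0.04432 kg/m³.
(x−vt)²/(4Dt) = (1.56498)²/(4 × 0.128 × 26.7) = 0.1792; exp(−0.1792) = 0.8359.
C = 0.04432 × 0.8359 = 0.0370 kg/m³.

0.0370 kg/m³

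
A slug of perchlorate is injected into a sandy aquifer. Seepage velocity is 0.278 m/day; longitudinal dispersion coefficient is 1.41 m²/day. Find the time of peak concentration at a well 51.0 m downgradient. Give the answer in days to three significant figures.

For the 1D instantaneous-source solution, setting ∂C/∂t = 0 at fixed x gives v²t² + 2Dt − x² = 0, so t = (√(D² + v²x²) − D)/v².
√(D² + v²x²) = √(1.41² + 0.278² × 51.0²) = 14.25; v² = 0.077284.
t = (14.25 − 1.41)/0.077284 = 166 days (vs. the pure-advection estimate x/v = 183 d).

166 days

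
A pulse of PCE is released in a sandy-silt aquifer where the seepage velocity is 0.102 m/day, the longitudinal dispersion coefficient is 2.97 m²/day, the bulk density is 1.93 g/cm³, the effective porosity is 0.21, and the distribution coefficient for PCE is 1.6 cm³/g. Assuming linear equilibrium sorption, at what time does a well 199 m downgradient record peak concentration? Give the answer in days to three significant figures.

Retardation factor R = 1 + ρ_b·K_d/n = 1 + 1.93 × 1.6/0.21 = 15.70.
Sorption retards both mechanisms: v_R = v/R = 0.006497 m/day, D_R = D/R = 0.1892 m²/day.
Peak time from v_R²t² + 2D_R t − x² = 0: t = (√(D_R² + v_R²x²) − D_R)/v_R².
√(D_R² + v_R²x²) = √(0.1892² + 0.006497² × 199²) = 1.307; v_R² = 4.221e-05.
t = (1.307 − 0.1892)/4.221e-05 = 26500 days.

26500 days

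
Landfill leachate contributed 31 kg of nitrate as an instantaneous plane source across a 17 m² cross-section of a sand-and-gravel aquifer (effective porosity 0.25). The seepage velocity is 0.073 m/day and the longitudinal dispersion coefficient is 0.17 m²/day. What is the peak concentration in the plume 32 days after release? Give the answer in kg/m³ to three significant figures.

0.882 kg/m³

The peak of an instantaneous 1D plume sits at x = vt; there the Gaussian factor is 1 and C_max = M/(n_e·A·√(4πDt)), where n_e·A is the pore area the mass is dissolved in.
√(4πDt) = √(4π × 0.17 × 32) = 8.268 m, so C_max = 31/(0.25 × 17 × 8.268) = 0.882 kg/m³.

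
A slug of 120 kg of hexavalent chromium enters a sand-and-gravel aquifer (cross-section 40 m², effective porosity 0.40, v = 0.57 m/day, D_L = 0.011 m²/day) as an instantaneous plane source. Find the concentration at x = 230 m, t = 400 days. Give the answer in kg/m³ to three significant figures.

For an instantaneous plane source, C(x,t) = M/(n_e·A·√(4πDt)) · exp(−(x−vt)²/(4Dt)), with n_e·A the pore (flow) area.
Plume center vt = 0.57 × 400 = 228 m, so the well at 230 m is 2 m downgradient of the peak.
√(4πDt) = 7.436 m, giving peak height M/(n_e·A·√(4πDt)) = 120/(0.40 × 40 × 7.436) = 1.009 kg/m³.
(x−vt)²/(4Dt) = (2)²/(4 × 0.011 × 400) = 0.2273; exp(−0.2273) = 0.7967.
C = 1.009 × 0.7967 = 0.804 kg/m³.

0.804 kg/m³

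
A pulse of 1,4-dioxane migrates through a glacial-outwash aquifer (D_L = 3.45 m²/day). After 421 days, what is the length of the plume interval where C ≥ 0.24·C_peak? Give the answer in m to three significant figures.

182 m

The plume is Gaussian with σ = √(2Dt) = √(2 × 3.45 × 421) = 53.90 m.
C/C_peak = exp(−Δx²/(2σ²)) = 0.24 ⇒ Δx = σ·√(−2 ln 0.24) = 53.90 × 1.689 = 91.04 m.
Width = 2Δx = 182 m.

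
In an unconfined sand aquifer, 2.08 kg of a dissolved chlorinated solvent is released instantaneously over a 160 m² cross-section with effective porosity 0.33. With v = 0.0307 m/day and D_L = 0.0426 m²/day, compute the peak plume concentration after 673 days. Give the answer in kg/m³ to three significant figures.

The peak of an instantaneous 1D plume sits at x = vt; there the Gaussian factor is 1 and C_max = M/(n_e·A·√(4πDt)), where n_e·A is the pore area the mass is dissolved in.
√(4πDt) = √(4π × 0.0426 × 673) = 18.98 m, so C_max = 2.08/(0.33 × 160 × 18.98) = 0.00208 kg/m³.

0.00208 kg/m³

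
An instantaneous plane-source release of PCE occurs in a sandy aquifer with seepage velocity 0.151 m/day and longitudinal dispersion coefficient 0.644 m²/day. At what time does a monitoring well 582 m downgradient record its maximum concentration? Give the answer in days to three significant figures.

For the 1D instantaneous-source solution, setting ∂C/∂t = 0 at fixed x gives v²t² + 2Dt − x² = 0, so t = (√(D² + v²x²) − D)/v².
√(D² + v²x²) = √(0.644² + 0.151² × 582²) = 87.88; v² = 0.022801.
t = (87.88 − 0.644)/0.022801 = 3830 days (vs. the pure-advection estimate x/v = 3850 d).

3830 days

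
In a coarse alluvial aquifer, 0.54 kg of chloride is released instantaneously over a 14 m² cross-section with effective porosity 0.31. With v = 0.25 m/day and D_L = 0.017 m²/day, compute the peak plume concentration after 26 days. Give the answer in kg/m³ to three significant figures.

0.0528 kg/m³

The peak of an instantaneous 1D plume sits at x = vt; there the Gaussian factor is 1 and C_max = M/(n_e·A·√(4πDt)), where n_e·A is the pore area the mass is dissolved in.
√(4πDt) = √(4π × 0.017 × 26) = 2.357 m, so C_max = 0.54/(0.31 × 14 × 2.357) = 0.0528 kg/m³.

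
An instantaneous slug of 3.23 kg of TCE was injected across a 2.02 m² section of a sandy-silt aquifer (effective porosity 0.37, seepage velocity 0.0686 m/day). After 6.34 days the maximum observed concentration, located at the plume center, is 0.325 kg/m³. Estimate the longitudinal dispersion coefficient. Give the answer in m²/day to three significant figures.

2.22 m²/day

At the plume center C_max = M/(n_e·A·√(4πDt)), so D = M²/(4πt·(n_e·A·C_max)²).
n_e·A·C_max = 0.37 × 2.02 × 0.325 = 0.2429 kg/m.
D = 3.23²/(4π × 6.34 × 0.2429²) = 2.22 m²/day.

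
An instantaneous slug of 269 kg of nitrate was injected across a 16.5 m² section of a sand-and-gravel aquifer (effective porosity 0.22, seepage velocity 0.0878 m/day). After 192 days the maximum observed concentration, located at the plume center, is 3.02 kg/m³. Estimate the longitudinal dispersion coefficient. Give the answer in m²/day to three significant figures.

0.250 m²/day

At the plume center C_max = M/(n_e·A·√(4πDt)), so D = M²/(4πt·(n_e·A·C_max)²).
n_e·A·C_max = 0.22 × 16.5 × 3.02 = 10.96 kg/m.
D = 269²/(4π × 192 × 10.96²) = 0.250 m²/day.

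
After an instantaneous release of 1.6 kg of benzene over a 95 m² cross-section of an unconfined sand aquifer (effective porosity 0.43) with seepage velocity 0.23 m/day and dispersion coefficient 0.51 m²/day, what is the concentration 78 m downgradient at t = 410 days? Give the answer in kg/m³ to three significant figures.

0.000556 kg/m³

For an instantaneous plane source, C(x,t) = M/(n_e·A·√(4πDt)) · exp(−(x−vt)²/(4Dt)), with n_e·A the pore (flow) area.
Plume center vt = 0.23 × 410 = 94.3 m, so the well at 78 m is 16.3 m upgradient of the peak.
√(4πDt) = 51.26 m, giving peak height M/(n_e·A·√(4πDt)) = 1.6/(0.43 × 95 × 51.26) = 0.0007641 kg/m³.
(x−vt)²/(4Dt) = (-16.3)²/(4 × 0.51 × 410) = 0.3177; exp(−0.3177) = 0.7278.
C = 0.0007641 × 0.7278 = 0.000556 kg/m³.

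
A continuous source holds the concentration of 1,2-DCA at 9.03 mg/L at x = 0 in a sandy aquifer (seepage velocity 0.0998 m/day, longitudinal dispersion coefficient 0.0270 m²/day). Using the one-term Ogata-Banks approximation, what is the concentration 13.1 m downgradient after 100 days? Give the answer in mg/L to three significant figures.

0.810 mg/L

For a continuous step input, C/C₀ ≈ ½·erfc((x−vt)/(2√(Dt))).
vt = 0.0998 × 100 = 9.98 m and 2√(Dt) = 2√(0.0270 × 100) = 3.286 m.
Argument (x−vt)/(2√(Dt)) = (13.1 − 9.98)/3.286 = 0.9495; ½·erfc(0.9495) = 0.08967.
C = 9.03 × 0.08967 = 0.810 mg/L.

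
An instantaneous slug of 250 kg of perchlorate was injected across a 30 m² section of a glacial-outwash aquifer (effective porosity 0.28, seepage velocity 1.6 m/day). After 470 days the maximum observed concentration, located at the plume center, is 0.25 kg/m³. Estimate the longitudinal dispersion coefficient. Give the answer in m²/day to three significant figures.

2.40 m²/day

At the plume center C_max = M/(n_e·A·√(4πDt)), so D = M²/(4πt·(n_e·A·C_max)²).
n_e·A·C_max = 0.28 × 30 × 0.25 = 2.100 kg/m.
D = 250²/(4π × 470 × 2.100²) = 2.40 m²/day.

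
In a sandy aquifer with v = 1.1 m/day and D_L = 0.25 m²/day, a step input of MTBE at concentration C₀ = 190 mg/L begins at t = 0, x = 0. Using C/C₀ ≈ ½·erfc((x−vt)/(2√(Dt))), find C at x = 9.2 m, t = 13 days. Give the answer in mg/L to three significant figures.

For a continuous step input, C/C₀ ≈ ½·erfc((x−vt)/(2√(Dt))).
vt = 1.1 × 13 = 14.3 m and 2√(Dt) = 2√(0.25 × 13) = 3.606 m.
Argument (x−vt)/(2√(Dt)) = (9.2 − 14.3)/3.606 = -1.414; ½·erfc(-1.414) = 0.9772.
C = 190 × 0.9772 = 186 mg/L.

186 mg/L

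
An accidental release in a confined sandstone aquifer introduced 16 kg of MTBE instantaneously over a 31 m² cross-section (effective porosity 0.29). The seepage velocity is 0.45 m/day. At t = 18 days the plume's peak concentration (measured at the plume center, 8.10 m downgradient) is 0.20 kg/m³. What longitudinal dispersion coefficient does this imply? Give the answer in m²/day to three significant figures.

0.350 m²/day

At the plume center C_max = M/(n_e·A·√(4πDt)), so D = M²/(4πt·(n_e·A·C_max)²).
n_e·A·C_max = 0.29 × 31 × 0.20 = 1.798 kg/m.
D = 16²/(4π × 18 × 1.798²) = 0.350 m²/day.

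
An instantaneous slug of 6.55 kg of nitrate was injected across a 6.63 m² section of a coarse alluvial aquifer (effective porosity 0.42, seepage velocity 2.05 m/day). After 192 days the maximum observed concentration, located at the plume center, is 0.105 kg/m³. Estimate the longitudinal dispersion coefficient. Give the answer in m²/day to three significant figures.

0.208 m²/day

At the plume center C_max = M/(n_e·A·√(4πDt)), so D = M²/(4πt·(n_e·A·C_max)²).
n_e·A·C_max = 0.42 × 6.63 × 0.105 = 0.2924 kg/m.
D = 6.55²/(4π × 192 × 0.2924²) = 0.208 m²/day.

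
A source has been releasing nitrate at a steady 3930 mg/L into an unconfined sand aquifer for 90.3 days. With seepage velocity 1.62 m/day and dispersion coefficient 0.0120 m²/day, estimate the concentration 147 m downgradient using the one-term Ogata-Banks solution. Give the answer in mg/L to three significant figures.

1230 mg/L

For a continuous step input, C/C₀ ≈ ½·erfc((x−vt)/(2√(Dt))).
vt = 1.62 × 90.3 = 146.286 m and 2√(Dt) = 2√(0.0120 × 90.3) = 2.082 m.
Argument (x−vt)/(2√(Dt)) = (147 − 146.286)/2.082 = 0.3429; ½·erfc(0.3429) = 0.3139.
C = 3930 × 0.3139 = 1230 mg/L.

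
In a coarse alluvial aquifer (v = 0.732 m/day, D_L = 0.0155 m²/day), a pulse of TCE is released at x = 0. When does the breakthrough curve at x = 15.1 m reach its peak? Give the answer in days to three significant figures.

For the 1D instantaneous-source solution, setting ∂C/∂t = 0 at fixed x gives v²t² + 2Dt − x² = 0, so t = (√(D² + v²x²) − D)/v².
√(D² + v²x²) = √(0.0155² + 0.732² × 15.1²) = 11.05; v² = 0.535824.
t = (11.05 − 0.0155)/0.535824 = 20.6 days (vs. the pure-advection estimate x/v = 20.6 d).

20.6 days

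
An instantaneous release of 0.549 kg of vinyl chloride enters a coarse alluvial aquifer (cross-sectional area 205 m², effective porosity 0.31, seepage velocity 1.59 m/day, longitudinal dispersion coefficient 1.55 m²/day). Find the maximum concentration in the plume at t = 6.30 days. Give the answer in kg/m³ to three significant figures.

The peak of an instantaneous 1D plume sits at x = vt; there the Gaussian factor is 1 and C_max = M/(n_e·A·√(4πDt)), where n_e·A is the pore area the mass is dissolved in.
√(4πDt) = √(4π × 1.55 × 6.30) = 11.08 m, so C_max = 0.549/(0.31 × 205 × 11.08) = 0.000780 kg/m³.

0.000780 kg/m³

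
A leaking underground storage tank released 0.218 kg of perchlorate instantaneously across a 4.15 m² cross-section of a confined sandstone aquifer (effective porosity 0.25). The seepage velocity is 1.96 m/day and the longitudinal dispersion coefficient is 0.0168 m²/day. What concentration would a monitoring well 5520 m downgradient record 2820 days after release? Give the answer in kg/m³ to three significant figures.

0.00655 kg/m³

For an instantaneous plane source, C(x,t) = M/(n_e·A·√(4πDt)) · exp(−(x−vt)²/(4Dt)), with n_e·A the pore (flow) area.
Plume center vt = 1.96 × 2820 = 5527.2 m, so the well at 5520 m is 7.2 m upgradient of the peak.
√(4πDt) = 24.40 m, giving peak height M/(n_e·A·√(4πDt)) = 0.218/(0.25 × 4.15 × 24.40) = 0.008611 kg/m³.
(x−vt)²/(4Dt) = (-7.2)²/(4 × 0.0168 × 2820) = 0.2736; exp(−0.2736) = 0.7606.
C = 0.008611 × 0.7606 = 0.00655 kg/m³.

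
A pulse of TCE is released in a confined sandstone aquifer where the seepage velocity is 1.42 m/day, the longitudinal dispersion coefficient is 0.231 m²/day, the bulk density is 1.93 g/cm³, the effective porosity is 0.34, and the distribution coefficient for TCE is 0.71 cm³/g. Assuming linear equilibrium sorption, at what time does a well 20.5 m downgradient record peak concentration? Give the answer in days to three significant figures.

Retardation factor R = 1 + ρ_b·K_d/n = 1 + 1.93 × 0.71/0.34 = 5.030.
Sorption retards both mechanisms: v_R = v/R = 0.2823 m/day, D_R = D/R = 0.04592 m²/day.
Peak time from v_R²t² + 2D_R t − x² = 0: t = (√(D_R² + v_R²x²) − D_R)/v_R².
√(D_R² + v_R²x²) = √(0.04592² + 0.2823² × 20.5²) = 5.787; v_R² = 0.07969.
t = (5.787 − 0.04592)/0.07969 = 72.0 days.

72.0 days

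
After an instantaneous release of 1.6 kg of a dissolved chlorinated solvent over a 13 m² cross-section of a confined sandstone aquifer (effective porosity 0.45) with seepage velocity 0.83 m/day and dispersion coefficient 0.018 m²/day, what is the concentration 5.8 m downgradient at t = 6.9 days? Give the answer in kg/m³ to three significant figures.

0.217 kg/m³

For an instantaneous plane source, C(x,t) = M/(n_e·A·√(4πDt)) · exp(−(x−vt)²/(4Dt)), with n_e·A the pore (flow) area.
Plume center vt = 0.83 × 6.9 = 5.727 m, so the well at 5.8 m is 0.073 m downgradient of the peak.
√(4πDt) = 1.249 m, giving peak height M/(n_e·A·√(4πDt)) = 1.6/(0.45 × 13 × 1.249) = 0.2190 kg/m³.
(x−vt)²/(4Dt) = (0.073)²/(4 × 0.018 × 6.9) = 0.01073; exp(−0.01073) = 0.9893.
C = 0.2190 × 0.9893 = 0.217 kg/m³.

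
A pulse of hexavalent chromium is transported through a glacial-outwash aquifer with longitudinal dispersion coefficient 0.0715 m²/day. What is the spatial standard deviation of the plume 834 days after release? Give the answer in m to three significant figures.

10.9 m

Dispersive spreading gives a Gaussian with σ² = 2Dt; advection only shifts the center.
σ = √(2 × 0.0715 × 834) = 10.9 m.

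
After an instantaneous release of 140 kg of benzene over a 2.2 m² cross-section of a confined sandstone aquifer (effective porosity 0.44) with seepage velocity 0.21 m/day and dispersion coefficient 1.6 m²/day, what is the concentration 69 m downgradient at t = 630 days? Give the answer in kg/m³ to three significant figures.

For an instantaneous plane source, C(x,t) = M/(n_e·A·√(4πDt)) · exp(−(x−vt)²/(4Dt)), with n_e·A the pore (flow) area.
Plume center vt = 0.21 × 630 = 132.3 m, so the well at 69 m is 63.3 m upgradient of the peak.
√(4πDt) = 112.5 m, giving peak height M/(n_e·A·√(4πDt)) = 140/(0.44 × 2.2 × 112.5) = 1.286 kg/m³.
(x−vt)²/(4Dt) = (-63.3)²/(4 × 1.6 × 630) = 0.9938; exp(−0.9938) = 0.3702.
C = 1.286 × 0.3702 = 0.476 kg/m³.

0.476 kg/m³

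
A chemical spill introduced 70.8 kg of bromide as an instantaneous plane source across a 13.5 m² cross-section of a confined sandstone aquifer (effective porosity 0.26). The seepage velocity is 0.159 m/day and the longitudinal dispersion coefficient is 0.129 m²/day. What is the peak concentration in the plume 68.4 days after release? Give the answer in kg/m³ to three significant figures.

1.92 kg/m³

The peak of an instantaneous 1D plume sits at x = vt; there the Gaussian factor is 1 and C_max = M/(n_e·A·√(4πDt)), where n_e·A is the pore area the mass is dissolved in.
√(4πDt) = √(4π × 0.129 × 68.4) = 10.53 m, so C_max = 70.8/(0.26 × 13.5 × 10.53) = 1.92 kg/m³.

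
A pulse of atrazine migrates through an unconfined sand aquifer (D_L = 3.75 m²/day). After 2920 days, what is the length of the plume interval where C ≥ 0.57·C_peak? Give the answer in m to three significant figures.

314 m

The plume is Gaussian with σ = √(2Dt) = √(2 × 3.75 × 2920) = 148.0 m.
C/C_peak = exp(−Δx²/(2σ²)) = 0.57 ⇒ Δx = σ·√(−2 ln 0.57) = 148.0 × 1.060 = 156.9 m.
Width = 2Δx = 314 m.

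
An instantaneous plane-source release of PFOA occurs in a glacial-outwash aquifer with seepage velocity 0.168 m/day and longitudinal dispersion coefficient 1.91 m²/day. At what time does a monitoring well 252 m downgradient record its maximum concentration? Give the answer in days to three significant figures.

1430 days

For the 1D instantaneous-source solution, setting ∂C/∂t = 0 at fixed x gives v²t² + 2Dt − x² = 0, so t = (√(D² + v²x²) − D)/v².
√(D² + v²x²) = √(1.91² + 0.168² × 252²) = 42.38; v² = 0.028224.
t = (42.38 − 1.91)/0.028224 = 1430 days (vs. the pure-advection estimate x/v = 1500 d).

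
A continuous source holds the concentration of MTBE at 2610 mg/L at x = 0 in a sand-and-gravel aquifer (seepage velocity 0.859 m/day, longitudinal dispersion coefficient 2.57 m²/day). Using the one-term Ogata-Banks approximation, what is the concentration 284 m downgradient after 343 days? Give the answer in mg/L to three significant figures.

For a continuous step input, C/C₀ ≈ ½·erfc((x−vt)/(2√(Dt))).
vt = 0.859 × 343 = 294.637 m and 2√(Dt) = 2√(2.57 × 343) = 59.38 m.
Argument (x−vt)/(2√(Dt)) = (284 − 294.637)/59.38 = -0.1791; ½·erfc(-0.1791) = 0.6000.
C = 2610 × 0.6000 = 1570 mg/L.

1570 mg/L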